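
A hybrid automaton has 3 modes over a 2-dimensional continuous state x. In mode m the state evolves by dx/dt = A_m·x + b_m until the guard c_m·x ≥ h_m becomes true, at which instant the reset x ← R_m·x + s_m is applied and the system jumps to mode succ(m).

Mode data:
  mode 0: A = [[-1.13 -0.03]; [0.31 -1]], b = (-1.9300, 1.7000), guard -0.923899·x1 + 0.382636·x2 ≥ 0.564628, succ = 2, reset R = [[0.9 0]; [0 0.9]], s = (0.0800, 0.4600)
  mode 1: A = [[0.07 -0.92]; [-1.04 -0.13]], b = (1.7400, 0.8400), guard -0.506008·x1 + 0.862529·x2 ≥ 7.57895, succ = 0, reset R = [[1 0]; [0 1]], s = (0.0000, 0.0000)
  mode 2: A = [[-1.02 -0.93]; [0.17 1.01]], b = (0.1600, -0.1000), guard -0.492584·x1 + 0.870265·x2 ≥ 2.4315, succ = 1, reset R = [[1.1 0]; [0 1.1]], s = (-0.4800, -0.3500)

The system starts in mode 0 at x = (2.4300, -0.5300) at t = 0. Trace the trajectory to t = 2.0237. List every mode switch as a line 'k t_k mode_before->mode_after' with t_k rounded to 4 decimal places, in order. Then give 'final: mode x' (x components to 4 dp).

1 0.9050 0->2
2 1.5579 2->1
final: 1 -1.7518 3.1909

Mode 0: guard c·x = 0.5646 hit at Δt = 0.9050 (t = 0.9050), x⁻ = (-0.2280, 0.9252) → reset → x⁺ = (-0.1252, 1.2927), jump to mode 2
Mode 2: guard c·x = 2.4315 hit at Δt = 0.6529 (t = 1.5579), x⁻ = (-0.7969, 2.3429) → reset → x⁺ = (-1.3566, 2.2272), jump to mode 1
Mode 1: flow for 0.4658 to horizon, guard not reached → x = (-1.7518, 3.1909)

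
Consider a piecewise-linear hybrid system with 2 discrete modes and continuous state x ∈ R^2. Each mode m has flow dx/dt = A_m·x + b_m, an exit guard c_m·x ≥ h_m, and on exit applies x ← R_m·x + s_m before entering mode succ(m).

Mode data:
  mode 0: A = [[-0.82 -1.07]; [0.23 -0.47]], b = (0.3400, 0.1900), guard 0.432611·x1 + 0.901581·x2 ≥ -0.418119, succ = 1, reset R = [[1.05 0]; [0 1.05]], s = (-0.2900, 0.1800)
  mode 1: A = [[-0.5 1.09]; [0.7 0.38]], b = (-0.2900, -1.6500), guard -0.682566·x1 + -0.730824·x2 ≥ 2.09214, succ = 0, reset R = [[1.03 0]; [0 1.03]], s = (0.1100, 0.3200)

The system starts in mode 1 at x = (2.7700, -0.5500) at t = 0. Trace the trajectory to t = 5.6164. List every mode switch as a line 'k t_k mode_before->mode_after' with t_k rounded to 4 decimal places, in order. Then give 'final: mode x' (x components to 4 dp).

1 1.5263 1->0
2 2.5666 0->1
3 3.2785 1->0
4 4.3204 0->1
5 5.0298 1->0
final: 0 0.7591 -1.4707

Mode 1: guard c·x = 2.0921 hit at Δt = 1.5263 (t = 1.5263), x⁻ = (-0.4637, -2.4297) → reset → x⁺ = (-0.3676, -2.1825), jump to mode 0
Mode 0: guard c·x = -0.4181 hit at Δt = 1.0403 (t = 2.5666), x⁻ = (1.2196, -1.0490) → reset → x⁺ = (0.9906, -0.9214), jump to mode 1
Mode 1: guard c·x = 2.0921 hit at Δt = 0.7119 (t = 3.2785), x⁻ = (-0.5220, -2.3752) → reset → x⁺ = (-0.4277, -2.1264), jump to mode 0
Mode 0: guard c·x = -0.4181 hit at Δt = 1.0419 (t = 4.3204), x⁻ = (1.1678, -1.0241) → reset → x⁺ = (0.9362, -0.8953), jump to mode 1
Mode 1: guard c·x = 2.0921 hit at Δt = 0.7094 (t = 5.0298), x⁻ = (-0.5422, -2.3563) → reset → x⁺ = (-0.4485, -2.1070), jump to mode 0
Mode 0: flow for 0.5866 to horizon, guard not reached → x = (0.7591, -1.4707)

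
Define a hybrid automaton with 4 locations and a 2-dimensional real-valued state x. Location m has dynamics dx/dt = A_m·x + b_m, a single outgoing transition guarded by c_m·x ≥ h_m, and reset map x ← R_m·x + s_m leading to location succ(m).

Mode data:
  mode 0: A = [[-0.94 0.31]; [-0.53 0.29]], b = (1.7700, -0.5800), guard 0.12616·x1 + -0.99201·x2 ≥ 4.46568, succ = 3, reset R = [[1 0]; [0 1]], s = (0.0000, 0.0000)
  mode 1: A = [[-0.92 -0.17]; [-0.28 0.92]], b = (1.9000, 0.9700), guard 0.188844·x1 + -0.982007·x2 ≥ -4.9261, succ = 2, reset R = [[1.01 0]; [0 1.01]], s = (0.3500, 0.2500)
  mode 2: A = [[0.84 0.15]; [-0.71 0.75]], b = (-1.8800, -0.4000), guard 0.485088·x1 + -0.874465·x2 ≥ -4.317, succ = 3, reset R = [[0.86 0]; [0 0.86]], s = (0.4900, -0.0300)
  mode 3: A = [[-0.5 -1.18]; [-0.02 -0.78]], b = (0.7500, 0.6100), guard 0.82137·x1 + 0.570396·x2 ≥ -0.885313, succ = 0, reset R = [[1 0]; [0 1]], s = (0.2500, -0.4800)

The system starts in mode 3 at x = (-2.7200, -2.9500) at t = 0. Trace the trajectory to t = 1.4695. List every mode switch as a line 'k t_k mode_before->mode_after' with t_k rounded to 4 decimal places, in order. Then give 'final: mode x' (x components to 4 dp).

Mode 3: guard c·x = -0.8853 hit at Δt = 0.6792 (t = 0.6792), x⁻ = (-0.1033, -1.4033) → reset → x⁺ = (0.1467, -1.8833), jump to mode 0
Mode 0: flow for 0.7903 to horizon, guard not reached → x = (0.6214, -3.0853)

1 0.6792 3->0
final: 0 0.6214 -3.0853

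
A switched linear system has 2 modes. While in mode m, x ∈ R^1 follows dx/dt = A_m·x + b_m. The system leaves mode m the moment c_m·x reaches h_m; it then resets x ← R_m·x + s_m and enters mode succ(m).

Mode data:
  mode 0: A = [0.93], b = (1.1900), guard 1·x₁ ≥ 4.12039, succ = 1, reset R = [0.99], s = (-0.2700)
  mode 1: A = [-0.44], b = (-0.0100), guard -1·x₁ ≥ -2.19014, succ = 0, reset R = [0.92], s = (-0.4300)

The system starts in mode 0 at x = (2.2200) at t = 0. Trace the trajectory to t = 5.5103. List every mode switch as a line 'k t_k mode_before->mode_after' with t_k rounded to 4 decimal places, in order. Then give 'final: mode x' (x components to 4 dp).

1 0.4664 0->1
2 1.7143 1->0
3 2.3960 0->1
4 3.6439 1->0
5 4.3256 0->1
final: 1 2.2526

Mode 0: guard c·x = 4.1204 hit at Δt = 0.4664 (t = 0.4664), x⁻ = (4.1204) → reset → x⁺ = (3.8092), jump to mode 1
Mode 1: guard c·x = -2.1901 hit at Δt = 1.2479 (t = 1.7143), x⁻ = (2.1901) → reset → x⁺ = (1.5849), jump to mode 0
Mode 0: guard c·x = 4.1204 hit at Δt = 0.6817 (t = 2.3960), x⁻ = (4.1204) → reset → x⁺ = (3.8092), jump to mode 1
Mode 1: guard c·x = -2.1901 hit at Δt = 1.2479 (t = 3.6439), x⁻ = (2.1901) → reset → x⁺ = (1.5849), jump to mode 0
Mode 0: guard c·x = 4.1204 hit at Δt = 0.6817 (t = 4.3256), x⁻ = (4.1204) → reset → x⁺ = (3.8092), jump to mode 1
Mode 1: flow for 1.1847 to horizon, guard not reached → x = (2.2526)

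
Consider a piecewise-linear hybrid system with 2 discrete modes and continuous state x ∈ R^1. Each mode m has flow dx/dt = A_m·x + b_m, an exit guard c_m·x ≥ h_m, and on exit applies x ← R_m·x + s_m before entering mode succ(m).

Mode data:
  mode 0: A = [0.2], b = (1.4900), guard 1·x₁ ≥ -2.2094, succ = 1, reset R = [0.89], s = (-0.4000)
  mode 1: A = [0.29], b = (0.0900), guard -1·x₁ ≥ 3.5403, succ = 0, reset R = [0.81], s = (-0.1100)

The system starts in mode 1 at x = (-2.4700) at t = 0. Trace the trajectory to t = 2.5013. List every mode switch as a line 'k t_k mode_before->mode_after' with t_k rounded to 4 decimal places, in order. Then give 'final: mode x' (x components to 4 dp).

1 1.3880 1->0
2 2.1806 0->1
final: 1 -2.5668

Mode 1: guard c·x = 3.5403 hit at Δt = 1.3880 (t = 1.3880), x⁻ = (-3.5403) → reset → x⁺ = (-2.9776), jump to mode 0
Mode 0: guard c·x = -2.2094 hit at Δt = 0.7926 (t = 2.1806), x⁻ = (-2.2094) → reset → x⁺ = (-2.3664), jump to mode 1
Mode 1: flow for 0.3207 to horizon, guard not reached → x = (-2.5668)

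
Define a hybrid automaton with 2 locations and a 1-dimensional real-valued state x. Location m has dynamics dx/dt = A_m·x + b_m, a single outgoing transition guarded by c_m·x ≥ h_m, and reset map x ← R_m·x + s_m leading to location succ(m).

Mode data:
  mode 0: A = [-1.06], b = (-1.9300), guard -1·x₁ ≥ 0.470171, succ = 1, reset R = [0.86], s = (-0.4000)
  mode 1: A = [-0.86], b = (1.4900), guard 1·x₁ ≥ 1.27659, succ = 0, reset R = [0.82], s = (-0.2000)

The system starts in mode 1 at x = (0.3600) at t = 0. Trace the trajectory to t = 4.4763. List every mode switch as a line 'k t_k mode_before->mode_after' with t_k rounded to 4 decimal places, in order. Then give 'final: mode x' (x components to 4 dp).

1 1.2814 1->0
2 1.9235 0->1
3 3.9192 1->0
final: 0 -0.3429

Mode 1: guard c·x = 1.2766 hit at Δt = 1.2814 (t = 1.2814), x⁻ = (1.2766) → reset → x⁺ = (0.8468), jump to mode 0
Mode 0: guard c·x = 0.4702 hit at Δt = 0.6421 (t = 1.9235), x⁻ = (-0.4702) → reset → x⁺ = (-0.8043), jump to mode 1
Mode 1: guard c·x = 1.2766 hit at Δt = 1.9957 (t = 3.9192), x⁻ = (1.2766) → reset → x⁺ = (0.8468), jump to mode 0
Mode 0: flow for 0.5571 to horizon, guard not reached → x = (-0.3429)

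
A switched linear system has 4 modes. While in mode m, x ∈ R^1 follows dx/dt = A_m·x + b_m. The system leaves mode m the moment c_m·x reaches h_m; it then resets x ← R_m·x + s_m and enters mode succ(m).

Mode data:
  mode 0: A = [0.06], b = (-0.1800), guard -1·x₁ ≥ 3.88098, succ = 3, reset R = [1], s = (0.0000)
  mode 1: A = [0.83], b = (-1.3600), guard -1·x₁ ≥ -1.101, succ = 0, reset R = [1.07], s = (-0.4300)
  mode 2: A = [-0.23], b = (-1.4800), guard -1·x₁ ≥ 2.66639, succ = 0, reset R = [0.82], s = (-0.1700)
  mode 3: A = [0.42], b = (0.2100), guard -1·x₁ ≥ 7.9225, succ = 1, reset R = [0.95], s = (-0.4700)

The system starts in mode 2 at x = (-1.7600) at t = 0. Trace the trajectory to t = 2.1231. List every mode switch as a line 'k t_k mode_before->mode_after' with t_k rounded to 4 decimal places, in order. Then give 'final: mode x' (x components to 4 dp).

1 0.9371 2->0
final: 0 -2.7515

Mode 2: guard c·x = 2.6664 hit at Δt = 0.9371 (t = 0.9371), x⁻ = (-2.6664) → reset → x⁺ = (-2.3564), jump to mode 0
Mode 0: flow for 1.1860 to horizon, guard not reached → x = (-2.7515)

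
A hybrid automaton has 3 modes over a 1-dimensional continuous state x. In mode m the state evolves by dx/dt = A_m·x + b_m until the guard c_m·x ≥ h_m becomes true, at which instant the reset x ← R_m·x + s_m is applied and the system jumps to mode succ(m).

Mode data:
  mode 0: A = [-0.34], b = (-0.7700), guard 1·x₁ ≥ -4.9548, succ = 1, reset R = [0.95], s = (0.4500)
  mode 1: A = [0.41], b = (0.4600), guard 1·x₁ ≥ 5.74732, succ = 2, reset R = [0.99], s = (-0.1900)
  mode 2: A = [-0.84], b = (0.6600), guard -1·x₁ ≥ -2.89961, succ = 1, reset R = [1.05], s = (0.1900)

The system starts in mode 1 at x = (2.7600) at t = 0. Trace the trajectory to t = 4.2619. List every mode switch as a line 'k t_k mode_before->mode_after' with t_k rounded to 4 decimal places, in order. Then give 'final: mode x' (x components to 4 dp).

Mode 1: guard c·x = 5.7473 hit at Δt = 1.3920 (t = 1.3920), x⁻ = (5.7473) → reset → x⁺ = (5.4998), jump to mode 2
Mode 2: guard c·x = -2.8996 hit at Δt = 0.9548 (t = 2.3468), x⁻ = (2.8996) → reset → x⁺ = (3.2346), jump to mode 1
Mode 1: guard c·x = 5.7473 hit at Δt = 1.1107 (t = 3.4575), x⁻ = (5.7473) → reset → x⁺ = (5.4998), jump to mode 2
Mode 2: flow for 0.8044 to horizon, guard not reached → x = (3.1842)

1 1.3920 1->2
2 2.3468 2->1
3 3.4575 1->2
final: 2 3.1842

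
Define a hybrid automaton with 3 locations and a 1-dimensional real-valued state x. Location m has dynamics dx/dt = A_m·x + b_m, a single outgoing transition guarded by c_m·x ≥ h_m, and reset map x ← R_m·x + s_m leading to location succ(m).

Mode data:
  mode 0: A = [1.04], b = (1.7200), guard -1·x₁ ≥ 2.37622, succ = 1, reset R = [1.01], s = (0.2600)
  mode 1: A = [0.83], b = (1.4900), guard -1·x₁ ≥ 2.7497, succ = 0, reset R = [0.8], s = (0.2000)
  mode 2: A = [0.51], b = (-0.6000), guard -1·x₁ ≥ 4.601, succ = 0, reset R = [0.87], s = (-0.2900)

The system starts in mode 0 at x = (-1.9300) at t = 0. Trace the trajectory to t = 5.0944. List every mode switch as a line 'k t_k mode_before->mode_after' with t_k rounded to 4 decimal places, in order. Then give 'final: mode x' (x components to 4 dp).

Mode 0: guard c·x = 2.3762 hit at Δt = 0.9246 (t = 0.9246), x⁻ = (-2.3762) → reset → x⁺ = (-2.1400), jump to mode 1
Mode 1: guard c·x = 2.7497 hit at Δt = 1.2268 (t = 2.1514), x⁻ = (-2.7497) → reset → x⁺ = (-1.9998), jump to mode 0
Mode 0: guard c·x = 2.3762 hit at Δt = 0.7080 (t = 2.8594), x⁻ = (-2.3762) → reset → x⁺ = (-2.1400), jump to mode 1
Mode 1: guard c·x = 2.7497 hit at Δt = 1.2268 (t = 4.0862), x⁻ = (-2.7497) → reset → x⁺ = (-1.9998), jump to mode 0
Mode 0: guard c·x = 2.3762 hit at Δt = 0.7080 (t = 4.7943), x⁻ = (-2.3762) → reset → x⁺ = (-2.1400), jump to mode 1
Mode 1: flow for 0.3001 to horizon, guard not reached → x = (-2.2375)

1 0.9246 0->1
2 2.1514 1->0
3 2.8594 0->1
4 4.0862 1->0
5 4.7943 0->1
final: 1 -2.2375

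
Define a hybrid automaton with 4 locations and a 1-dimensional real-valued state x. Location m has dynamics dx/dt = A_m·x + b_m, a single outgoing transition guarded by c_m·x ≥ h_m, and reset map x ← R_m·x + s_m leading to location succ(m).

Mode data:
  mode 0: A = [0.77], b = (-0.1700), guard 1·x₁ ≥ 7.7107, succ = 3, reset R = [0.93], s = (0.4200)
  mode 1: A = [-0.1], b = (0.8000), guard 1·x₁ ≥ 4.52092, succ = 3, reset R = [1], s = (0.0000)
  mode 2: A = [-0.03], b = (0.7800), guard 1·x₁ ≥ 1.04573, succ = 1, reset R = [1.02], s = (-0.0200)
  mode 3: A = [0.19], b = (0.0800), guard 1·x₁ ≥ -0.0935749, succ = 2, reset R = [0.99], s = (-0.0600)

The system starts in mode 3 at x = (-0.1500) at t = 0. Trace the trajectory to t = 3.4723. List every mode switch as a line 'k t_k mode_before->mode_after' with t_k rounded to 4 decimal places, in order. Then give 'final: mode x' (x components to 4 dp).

1 0.9953 3->2
2 2.5588 2->1
final: 1 1.6537

Mode 3: guard c·x = -0.0936 hit at Δt = 0.9953 (t = 0.9953), x⁻ = (-0.0936) → reset → x⁺ = (-0.1526), jump to mode 2
Mode 2: guard c·x = 1.0457 hit at Δt = 1.5635 (t = 2.5588), x⁻ = (1.0457) → reset → x⁺ = (1.0466), jump to mode 1
Mode 1: flow for 0.9135 to horizon, guard not reached → x = (1.6537)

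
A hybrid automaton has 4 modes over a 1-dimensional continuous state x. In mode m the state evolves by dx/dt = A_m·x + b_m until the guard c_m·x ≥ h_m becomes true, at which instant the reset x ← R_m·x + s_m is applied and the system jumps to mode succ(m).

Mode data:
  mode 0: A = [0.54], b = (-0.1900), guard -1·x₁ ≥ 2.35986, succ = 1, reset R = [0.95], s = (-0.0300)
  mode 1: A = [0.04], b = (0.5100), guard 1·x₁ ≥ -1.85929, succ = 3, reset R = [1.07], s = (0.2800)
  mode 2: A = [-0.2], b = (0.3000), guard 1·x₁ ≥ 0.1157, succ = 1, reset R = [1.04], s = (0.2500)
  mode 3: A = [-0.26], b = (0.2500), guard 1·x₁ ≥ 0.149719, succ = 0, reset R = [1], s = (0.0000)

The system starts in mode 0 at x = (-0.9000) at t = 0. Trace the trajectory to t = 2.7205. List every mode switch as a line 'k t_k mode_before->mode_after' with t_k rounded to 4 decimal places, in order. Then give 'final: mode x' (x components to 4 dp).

1 1.4314 0->1
2 2.3969 1->3
final: 3 -1.4939

Mode 0: guard c·x = 2.3599 hit at Δt = 1.4314 (t = 1.4314), x⁻ = (-2.3599) → reset → x⁺ = (-2.2719), jump to mode 1
Mode 1: guard c·x = -1.8593 hit at Δt = 0.9655 (t = 2.3969), x⁻ = (-1.8593) → reset → x⁺ = (-1.7094), jump to mode 3
Mode 3: flow for 0.3236 to horizon, guard not reached → x = (-1.4939)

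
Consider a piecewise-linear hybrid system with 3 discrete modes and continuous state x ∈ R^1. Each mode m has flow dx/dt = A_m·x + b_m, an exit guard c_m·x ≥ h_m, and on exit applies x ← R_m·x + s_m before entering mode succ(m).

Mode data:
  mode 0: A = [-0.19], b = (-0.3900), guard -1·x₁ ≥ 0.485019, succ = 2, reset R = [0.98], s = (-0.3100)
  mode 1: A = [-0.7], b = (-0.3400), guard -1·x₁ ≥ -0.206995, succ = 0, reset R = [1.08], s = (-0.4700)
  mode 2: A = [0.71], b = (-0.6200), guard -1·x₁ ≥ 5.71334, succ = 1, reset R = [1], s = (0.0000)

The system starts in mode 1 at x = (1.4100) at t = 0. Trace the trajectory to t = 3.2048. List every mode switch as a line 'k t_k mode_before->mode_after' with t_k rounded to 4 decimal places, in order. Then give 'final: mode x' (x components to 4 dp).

1 1.4382 1->0
2 2.1838 0->2
final: 2 -2.5509

Mode 1: guard c·x = -0.2070 hit at Δt = 1.4382 (t = 1.4382), x⁻ = (0.2070) → reset → x⁺ = (-0.2464), jump to mode 0
Mode 0: guard c·x = 0.4850 hit at Δt = 0.7456 (t = 2.1838), x⁻ = (-0.4850) → reset → x⁺ = (-0.7853), jump to mode 2
Mode 2: flow for 1.0210 to horizon, guard not reached → x = (-2.5509)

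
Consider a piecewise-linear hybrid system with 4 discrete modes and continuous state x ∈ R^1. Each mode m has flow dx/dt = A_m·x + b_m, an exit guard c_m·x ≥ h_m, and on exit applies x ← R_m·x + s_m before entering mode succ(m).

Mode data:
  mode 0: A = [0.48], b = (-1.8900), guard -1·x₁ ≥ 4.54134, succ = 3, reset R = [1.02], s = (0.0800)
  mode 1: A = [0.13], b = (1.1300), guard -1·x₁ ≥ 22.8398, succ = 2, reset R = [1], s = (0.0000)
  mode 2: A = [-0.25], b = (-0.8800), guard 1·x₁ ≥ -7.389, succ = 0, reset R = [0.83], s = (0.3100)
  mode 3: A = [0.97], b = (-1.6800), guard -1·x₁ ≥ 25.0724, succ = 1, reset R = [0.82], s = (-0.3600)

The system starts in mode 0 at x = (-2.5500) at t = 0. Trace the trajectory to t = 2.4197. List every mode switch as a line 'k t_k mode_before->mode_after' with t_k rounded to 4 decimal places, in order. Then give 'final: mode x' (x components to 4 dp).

1 0.5577 0->3
2 2.0531 3->1
final: 1 -21.5162

Mode 0: guard c·x = 4.5413 hit at Δt = 0.5577 (t = 0.5577), x⁻ = (-4.5413) → reset → x⁺ = (-4.5522), jump to mode 3
Mode 3: guard c·x = 25.0724 hit at Δt = 1.4954 (t = 2.0531), x⁻ = (-25.0724) → reset → x⁺ = (-20.9194), jump to mode 1
Mode 1: flow for 0.3666 to horizon, guard not reached → x = (-21.5162)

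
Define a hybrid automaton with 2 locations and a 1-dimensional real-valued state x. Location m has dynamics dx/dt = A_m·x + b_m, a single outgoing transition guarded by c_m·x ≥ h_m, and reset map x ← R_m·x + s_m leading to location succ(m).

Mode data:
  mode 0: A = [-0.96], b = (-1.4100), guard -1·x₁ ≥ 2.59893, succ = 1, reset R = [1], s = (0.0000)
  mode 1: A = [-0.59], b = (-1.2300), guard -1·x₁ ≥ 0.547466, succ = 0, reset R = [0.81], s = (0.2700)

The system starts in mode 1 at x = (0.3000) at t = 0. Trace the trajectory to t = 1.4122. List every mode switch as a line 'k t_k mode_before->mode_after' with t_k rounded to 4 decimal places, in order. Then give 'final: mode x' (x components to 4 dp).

Mode 1: guard c·x = 0.5475 hit at Δt = 0.7442 (t = 0.7442), x⁻ = (-0.5475) → reset → x⁺ = (-0.1734), jump to mode 0
Mode 0: flow for 0.6680 to horizon, guard not reached → x = (-0.7866)

1 0.7442 1->0
final: 0 -0.7866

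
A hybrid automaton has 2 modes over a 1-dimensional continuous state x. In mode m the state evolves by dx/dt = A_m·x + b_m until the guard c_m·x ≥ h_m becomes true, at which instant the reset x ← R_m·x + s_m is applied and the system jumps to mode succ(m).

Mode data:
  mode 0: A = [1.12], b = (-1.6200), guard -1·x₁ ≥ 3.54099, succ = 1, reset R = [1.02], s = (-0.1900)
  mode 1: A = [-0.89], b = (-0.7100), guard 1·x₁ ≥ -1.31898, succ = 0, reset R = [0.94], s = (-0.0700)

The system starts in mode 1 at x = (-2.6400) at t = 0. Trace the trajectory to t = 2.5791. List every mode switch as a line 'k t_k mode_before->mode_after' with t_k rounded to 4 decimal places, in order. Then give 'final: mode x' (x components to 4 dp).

1 1.4186 1->0
2 1.9481 0->1
final: 1 -2.5110

Mode 1: guard c·x = -1.3190 hit at Δt = 1.4186 (t = 1.4186), x⁻ = (-1.3190) → reset → x⁺ = (-1.3098), jump to mode 0
Mode 0: guard c·x = 3.5410 hit at Δt = 0.5295 (t = 1.9481), x⁻ = (-3.5410) → reset → x⁺ = (-3.8018), jump to mode 1
Mode 1: flow for 0.6310 to horizon, guard not reached → x = (-2.5110)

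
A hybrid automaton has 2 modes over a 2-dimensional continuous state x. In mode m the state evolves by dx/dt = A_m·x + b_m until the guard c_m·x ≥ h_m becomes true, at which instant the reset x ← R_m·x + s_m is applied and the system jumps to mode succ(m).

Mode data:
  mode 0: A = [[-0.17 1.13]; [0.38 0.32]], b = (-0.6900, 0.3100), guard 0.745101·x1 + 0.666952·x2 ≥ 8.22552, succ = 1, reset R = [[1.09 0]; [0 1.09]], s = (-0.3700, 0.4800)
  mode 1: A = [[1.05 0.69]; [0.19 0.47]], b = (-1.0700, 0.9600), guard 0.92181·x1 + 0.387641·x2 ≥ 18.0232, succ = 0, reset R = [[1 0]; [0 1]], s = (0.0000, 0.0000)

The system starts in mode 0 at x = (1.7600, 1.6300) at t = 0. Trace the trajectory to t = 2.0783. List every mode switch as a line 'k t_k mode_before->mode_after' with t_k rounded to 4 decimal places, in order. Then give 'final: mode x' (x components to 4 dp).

1 1.5987 0->1
final: 1 12.7390 9.9784

Mode 0: guard c·x = 8.2255 hit at Δt = 1.5987 (t = 1.5987), x⁻ = (5.8255, 5.8249) → reset → x⁺ = (5.9798, 6.8291), jump to mode 1
Mode 1: flow for 0.4796 to horizon, guard not reached → x = (12.7390, 9.9784)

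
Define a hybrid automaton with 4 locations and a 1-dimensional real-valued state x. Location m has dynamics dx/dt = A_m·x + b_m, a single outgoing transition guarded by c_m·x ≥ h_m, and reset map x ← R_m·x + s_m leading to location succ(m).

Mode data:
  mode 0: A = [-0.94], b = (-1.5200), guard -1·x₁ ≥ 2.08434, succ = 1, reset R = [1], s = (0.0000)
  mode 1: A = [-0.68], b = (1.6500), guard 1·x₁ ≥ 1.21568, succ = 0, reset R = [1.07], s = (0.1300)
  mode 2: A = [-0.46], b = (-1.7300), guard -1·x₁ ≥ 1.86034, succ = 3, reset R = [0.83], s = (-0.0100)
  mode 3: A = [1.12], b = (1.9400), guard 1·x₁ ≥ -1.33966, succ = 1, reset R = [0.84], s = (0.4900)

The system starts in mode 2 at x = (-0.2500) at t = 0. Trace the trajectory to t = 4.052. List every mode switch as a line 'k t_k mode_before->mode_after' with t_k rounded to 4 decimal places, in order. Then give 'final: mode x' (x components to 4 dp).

1 1.3342 2->3
2 2.0399 3->1
3 3.4042 1->0
final: 0 0.0407

Mode 2: guard c·x = 1.8603 hit at Δt = 1.3342 (t = 1.3342), x⁻ = (-1.8603) → reset → x⁺ = (-1.5541), jump to mode 3
Mode 3: guard c·x = -1.3397 hit at Δt = 0.7057 (t = 2.0399), x⁻ = (-1.3397) → reset → x⁺ = (-0.6353), jump to mode 1
Mode 1: guard c·x = 1.2157 hit at Δt = 1.3643 (t = 3.4042), x⁻ = (1.2157) → reset → x⁺ = (1.4308), jump to mode 0
Mode 0: flow for 0.6478 to horizon, guard not reached → x = (0.0407)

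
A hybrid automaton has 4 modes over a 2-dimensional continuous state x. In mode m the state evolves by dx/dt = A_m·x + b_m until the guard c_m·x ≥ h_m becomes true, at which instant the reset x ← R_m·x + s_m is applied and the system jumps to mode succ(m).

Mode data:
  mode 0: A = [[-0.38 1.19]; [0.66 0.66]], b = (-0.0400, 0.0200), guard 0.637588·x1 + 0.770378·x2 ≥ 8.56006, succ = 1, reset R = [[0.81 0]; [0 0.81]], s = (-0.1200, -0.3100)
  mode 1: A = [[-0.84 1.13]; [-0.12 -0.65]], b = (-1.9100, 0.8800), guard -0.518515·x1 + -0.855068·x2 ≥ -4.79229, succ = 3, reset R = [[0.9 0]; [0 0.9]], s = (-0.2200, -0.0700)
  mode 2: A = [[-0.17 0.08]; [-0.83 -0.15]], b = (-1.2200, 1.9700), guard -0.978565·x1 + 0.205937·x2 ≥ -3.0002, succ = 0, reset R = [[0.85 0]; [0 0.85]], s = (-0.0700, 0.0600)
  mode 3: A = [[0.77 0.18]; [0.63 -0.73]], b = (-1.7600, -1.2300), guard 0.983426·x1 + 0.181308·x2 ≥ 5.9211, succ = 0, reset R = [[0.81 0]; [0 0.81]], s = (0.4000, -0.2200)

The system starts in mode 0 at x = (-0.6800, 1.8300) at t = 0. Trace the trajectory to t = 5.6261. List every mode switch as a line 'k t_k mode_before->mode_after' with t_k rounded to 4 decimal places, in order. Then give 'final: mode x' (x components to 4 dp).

1 1.5261 0->1
2 2.3650 1->3
3 3.7591 3->0
4 4.4509 0->1
5 5.0635 1->3
final: 3 4.4222 2.3966

Mode 0: guard c·x = 8.5601 hit at Δt = 1.5261 (t = 1.5261), x⁻ = (4.8639, 7.0860) → reset → x⁺ = (3.8198, 5.4296), jump to mode 1
Mode 1: guard c·x = -4.7923 hit at Δt = 0.8389 (t = 2.3650), x⁻ = (3.6055, 3.4182) → reset → x⁺ = (3.0249, 3.0064), jump to mode 3
Mode 3: guard c·x = 5.9211 hit at Δt = 1.3941 (t = 3.7591), x⁻ = (5.5816, 2.3828) → reset → x⁺ = (4.9211, 1.7101), jump to mode 0
Mode 0: guard c·x = 8.5601 hit at Δt = 0.6918 (t = 4.4509), x⁻ = (6.3965, 5.8176) → reset → x⁺ = (5.0611, 4.4023), jump to mode 1
Mode 1: guard c·x = -4.7923 hit at Δt = 0.6126 (t = 5.0635), x⁻ = (4.0914, 3.1236) → reset → x⁺ = (3.4622, 2.7412), jump to mode 3
Mode 3: flow for 0.5626 to horizon, guard not reached → x = (4.4222, 2.3966)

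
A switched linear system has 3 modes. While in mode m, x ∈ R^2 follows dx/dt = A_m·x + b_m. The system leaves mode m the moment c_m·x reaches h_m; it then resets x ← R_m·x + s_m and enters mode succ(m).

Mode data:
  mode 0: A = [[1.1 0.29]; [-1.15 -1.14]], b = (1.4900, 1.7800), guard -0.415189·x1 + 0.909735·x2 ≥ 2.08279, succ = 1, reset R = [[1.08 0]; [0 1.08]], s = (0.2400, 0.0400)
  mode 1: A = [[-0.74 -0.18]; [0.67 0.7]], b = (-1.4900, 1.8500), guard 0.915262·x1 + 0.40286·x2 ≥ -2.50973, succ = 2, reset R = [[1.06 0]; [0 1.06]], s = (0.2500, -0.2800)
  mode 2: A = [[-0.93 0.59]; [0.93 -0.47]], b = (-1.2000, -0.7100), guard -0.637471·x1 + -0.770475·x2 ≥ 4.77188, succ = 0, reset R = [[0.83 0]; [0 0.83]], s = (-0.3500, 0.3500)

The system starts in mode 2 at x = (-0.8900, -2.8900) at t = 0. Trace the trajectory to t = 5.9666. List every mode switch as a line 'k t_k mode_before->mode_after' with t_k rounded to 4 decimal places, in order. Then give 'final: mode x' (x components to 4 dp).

1 1.2438 2->0
2 1.7753 0->1
3 2.6628 1->2
4 4.5959 2->0
5 5.0748 0->1
final: 1 -3.1091 0.3727

Mode 2: guard c·x = 4.7719 hit at Δt = 1.2438 (t = 1.2438), x⁻ = (-2.6601, -3.9925) → reset → x⁺ = (-2.5579, -2.9638), jump to mode 0
Mode 0: guard c·x = 2.0828 hit at Δt = 0.5315 (t = 1.7753), x⁻ = (-3.7764, 0.5659) → reset → x⁺ = (-3.8385, 0.6512), jump to mode 1
Mode 1: guard c·x = -2.5097 hit at Δt = 0.8875 (t = 2.6628), x⁻ = (-3.0319, 0.6585) → reset → x⁺ = (-2.9638, 0.4180), jump to mode 2
Mode 2: guard c·x = 4.7719 hit at Δt = 1.9332 (t = 4.5959), x⁻ = (-2.9077, -3.7877) → reset → x⁺ = (-2.7634, -2.7938), jump to mode 0
Mode 0: guard c·x = 2.0828 hit at Δt = 0.4789 (t = 5.0748), x⁻ = (-3.9606, 0.4819) → reset → x⁺ = (-4.0375, 0.5604), jump to mode 1
Mode 1: flow for 0.8918 to horizon, guard not reached → x = (-3.1091, 0.3727)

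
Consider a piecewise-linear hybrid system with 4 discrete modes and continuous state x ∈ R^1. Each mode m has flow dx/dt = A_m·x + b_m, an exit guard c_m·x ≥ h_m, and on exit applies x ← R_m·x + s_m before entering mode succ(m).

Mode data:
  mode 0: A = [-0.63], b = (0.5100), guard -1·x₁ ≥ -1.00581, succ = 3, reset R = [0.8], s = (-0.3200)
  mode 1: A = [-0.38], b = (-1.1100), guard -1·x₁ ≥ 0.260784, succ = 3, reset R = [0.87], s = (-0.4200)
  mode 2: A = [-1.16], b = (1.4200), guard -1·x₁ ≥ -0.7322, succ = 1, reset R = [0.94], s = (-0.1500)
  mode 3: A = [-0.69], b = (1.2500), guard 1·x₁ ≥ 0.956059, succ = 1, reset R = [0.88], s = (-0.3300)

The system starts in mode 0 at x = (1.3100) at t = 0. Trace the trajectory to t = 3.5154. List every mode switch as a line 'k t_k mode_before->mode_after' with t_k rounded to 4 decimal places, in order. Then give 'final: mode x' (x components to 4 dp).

Mode 0: guard c·x = -1.0058 hit at Δt = 1.4857 (t = 1.4857), x⁻ = (1.0058) → reset → x⁺ = (0.4846), jump to mode 3
Mode 3: guard c·x = 0.9561 hit at Δt = 0.6361 (t = 2.1218), x⁻ = (0.9561) → reset → x⁺ = (0.5113), jump to mode 1
Mode 1: guard c·x = 0.2608 hit at Δt = 0.6706 (t = 2.7924), x⁻ = (-0.2608) → reset → x⁺ = (-0.6469), jump to mode 3
Mode 3: flow for 0.7230 to horizon, guard not reached → x = (0.3188)

1 1.4857 0->3
2 2.1218 3->1
3 2.7924 1->3
final: 3 0.3188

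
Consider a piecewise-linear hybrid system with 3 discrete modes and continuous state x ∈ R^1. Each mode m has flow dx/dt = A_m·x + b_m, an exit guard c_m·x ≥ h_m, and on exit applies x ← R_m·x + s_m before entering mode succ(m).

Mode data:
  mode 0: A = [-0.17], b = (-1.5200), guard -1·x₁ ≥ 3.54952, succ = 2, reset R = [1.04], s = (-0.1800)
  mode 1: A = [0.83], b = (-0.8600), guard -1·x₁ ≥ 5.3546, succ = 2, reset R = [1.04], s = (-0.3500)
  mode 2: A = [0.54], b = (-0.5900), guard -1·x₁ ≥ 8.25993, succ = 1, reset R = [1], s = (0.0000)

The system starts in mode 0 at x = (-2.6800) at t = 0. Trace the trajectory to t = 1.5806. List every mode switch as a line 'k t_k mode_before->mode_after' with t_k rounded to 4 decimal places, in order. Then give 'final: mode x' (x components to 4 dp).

Mode 0: guard c·x = 3.5495 hit at Δt = 0.8795 (t = 0.8795), x⁻ = (-3.5495) → reset → x⁺ = (-3.8715), jump to mode 2
Mode 2: flow for 0.7011 to horizon, guard not reached → x = (-6.1561)

1 0.8795 0->2
final: 2 -6.1561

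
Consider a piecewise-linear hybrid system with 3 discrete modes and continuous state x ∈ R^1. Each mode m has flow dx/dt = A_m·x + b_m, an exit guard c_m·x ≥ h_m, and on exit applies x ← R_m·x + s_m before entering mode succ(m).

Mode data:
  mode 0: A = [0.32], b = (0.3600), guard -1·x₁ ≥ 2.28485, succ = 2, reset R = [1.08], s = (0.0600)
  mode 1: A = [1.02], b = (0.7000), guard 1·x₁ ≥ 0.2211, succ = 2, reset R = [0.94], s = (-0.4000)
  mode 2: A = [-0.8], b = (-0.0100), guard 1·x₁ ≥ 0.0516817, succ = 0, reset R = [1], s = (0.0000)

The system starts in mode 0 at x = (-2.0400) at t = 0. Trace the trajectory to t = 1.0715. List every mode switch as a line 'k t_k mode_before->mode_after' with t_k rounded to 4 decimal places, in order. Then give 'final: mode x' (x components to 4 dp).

1 0.7410 0->2
final: 2 -1.8512

Mode 0: guard c·x = 2.2849 hit at Δt = 0.7410 (t = 0.7410), x⁻ = (-2.2848) → reset → x⁺ = (-2.4076), jump to mode 2
Mode 2: flow for 0.3305 to horizon, guard not reached → x = (-1.8512)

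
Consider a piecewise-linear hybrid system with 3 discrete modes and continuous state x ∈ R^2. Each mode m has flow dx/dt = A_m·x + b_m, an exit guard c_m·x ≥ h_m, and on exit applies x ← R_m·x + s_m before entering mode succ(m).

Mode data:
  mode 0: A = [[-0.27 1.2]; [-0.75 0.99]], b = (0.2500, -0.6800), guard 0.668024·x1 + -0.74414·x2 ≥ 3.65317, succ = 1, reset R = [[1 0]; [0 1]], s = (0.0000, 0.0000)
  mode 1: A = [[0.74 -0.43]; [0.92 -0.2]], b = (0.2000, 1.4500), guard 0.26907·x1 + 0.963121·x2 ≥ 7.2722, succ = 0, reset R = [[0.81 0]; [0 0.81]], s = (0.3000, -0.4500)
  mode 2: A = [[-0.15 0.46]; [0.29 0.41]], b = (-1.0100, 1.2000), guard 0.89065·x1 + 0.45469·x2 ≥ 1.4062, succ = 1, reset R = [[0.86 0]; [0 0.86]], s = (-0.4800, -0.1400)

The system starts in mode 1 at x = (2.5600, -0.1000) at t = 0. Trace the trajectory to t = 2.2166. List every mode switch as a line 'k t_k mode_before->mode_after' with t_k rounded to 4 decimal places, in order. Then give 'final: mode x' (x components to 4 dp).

Mode 1: guard c·x = 7.2722 hit at Δt = 1.3788 (t = 1.3788), x⁻ = (5.1574, 6.1098) → reset → x⁺ = (4.4775, 4.4989), jump to mode 0
Mode 0: flow for 0.8378 to horizon, guard not reached → x = (7.5903, 3.6004)

1 1.3788 1->0
final: 0 7.5903 3.6004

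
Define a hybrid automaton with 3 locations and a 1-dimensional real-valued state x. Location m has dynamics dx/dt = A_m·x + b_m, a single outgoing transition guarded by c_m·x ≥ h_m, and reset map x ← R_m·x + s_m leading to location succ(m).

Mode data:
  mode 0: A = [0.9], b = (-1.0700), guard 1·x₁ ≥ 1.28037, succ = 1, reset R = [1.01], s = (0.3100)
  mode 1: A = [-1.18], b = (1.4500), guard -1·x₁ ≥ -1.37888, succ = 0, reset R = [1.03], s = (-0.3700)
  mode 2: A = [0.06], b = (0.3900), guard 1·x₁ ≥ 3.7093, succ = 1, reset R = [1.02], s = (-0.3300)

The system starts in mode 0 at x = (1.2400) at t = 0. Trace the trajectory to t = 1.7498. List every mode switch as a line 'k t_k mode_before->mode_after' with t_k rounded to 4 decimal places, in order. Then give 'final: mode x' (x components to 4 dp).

1 0.6468 0->1
2 1.4215 1->0
final: 0 1.0026

Mode 0: guard c·x = 1.2804 hit at Δt = 0.6468 (t = 0.6468), x⁻ = (1.2804) → reset → x⁺ = (1.6032), jump to mode 1
Mode 1: guard c·x = -1.3789 hit at Δt = 0.7747 (t = 1.4215), x⁻ = (1.3789) → reset → x⁺ = (1.0502), jump to mode 0
Mode 0: flow for 0.3283 to horizon, guard not reached → x = (1.0026)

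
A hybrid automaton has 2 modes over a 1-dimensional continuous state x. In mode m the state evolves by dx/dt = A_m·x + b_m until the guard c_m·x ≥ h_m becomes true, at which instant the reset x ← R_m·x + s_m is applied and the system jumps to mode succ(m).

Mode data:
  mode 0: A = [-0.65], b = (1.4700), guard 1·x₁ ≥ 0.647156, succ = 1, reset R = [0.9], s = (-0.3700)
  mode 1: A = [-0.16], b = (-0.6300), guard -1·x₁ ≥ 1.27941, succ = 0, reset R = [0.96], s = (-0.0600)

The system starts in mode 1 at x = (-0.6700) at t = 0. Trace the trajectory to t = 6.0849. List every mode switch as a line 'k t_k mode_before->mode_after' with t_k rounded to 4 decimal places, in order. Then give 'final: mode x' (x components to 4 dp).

1 1.2901 1->0
2 2.5023 0->1
3 5.2866 1->0
final: 0 0.1488

Mode 1: guard c·x = 1.2794 hit at Δt = 1.2901 (t = 1.2901), x⁻ = (-1.2794) → reset → x⁺ = (-1.2882), jump to mode 0
Mode 0: guard c·x = 0.6472 hit at Δt = 1.2122 (t = 2.5023), x⁻ = (0.6472) → reset → x⁺ = (0.2124), jump to mode 1
Mode 1: guard c·x = 1.2794 hit at Δt = 2.7843 (t = 5.2866), x⁻ = (-1.2794) → reset → x⁺ = (-1.2882), jump to mode 0
Mode 0: flow for 0.7983 to horizon, guard not reached → x = (0.1488)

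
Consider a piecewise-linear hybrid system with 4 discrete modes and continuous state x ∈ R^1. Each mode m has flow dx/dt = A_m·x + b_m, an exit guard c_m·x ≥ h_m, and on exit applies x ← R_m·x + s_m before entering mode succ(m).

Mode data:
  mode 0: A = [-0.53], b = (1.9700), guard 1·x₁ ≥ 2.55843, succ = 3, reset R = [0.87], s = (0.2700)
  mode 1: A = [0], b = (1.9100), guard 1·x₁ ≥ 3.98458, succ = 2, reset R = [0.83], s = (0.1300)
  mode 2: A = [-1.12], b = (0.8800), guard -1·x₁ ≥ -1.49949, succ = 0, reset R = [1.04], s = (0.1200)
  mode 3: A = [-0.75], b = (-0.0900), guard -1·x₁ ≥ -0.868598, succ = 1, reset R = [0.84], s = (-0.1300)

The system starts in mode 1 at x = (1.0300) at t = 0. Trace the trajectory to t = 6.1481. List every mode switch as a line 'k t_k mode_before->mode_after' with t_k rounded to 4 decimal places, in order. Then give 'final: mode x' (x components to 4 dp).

1 1.5469 1->2
2 2.7186 2->0
3 3.7838 0->3
4 5.0812 3->1
final: 1 2.6374

Mode 1: guard c·x = 3.9846 hit at Δt = 1.5469 (t = 1.5469), x⁻ = (3.9846) → reset → x⁺ = (3.4372), jump to mode 2
Mode 2: guard c·x = -1.4995 hit at Δt = 1.1717 (t = 2.7186), x⁻ = (1.4995) → reset → x⁺ = (1.6795), jump to mode 0
Mode 0: guard c·x = 2.5584 hit at Δt = 1.0652 (t = 3.7838), x⁻ = (2.5584) → reset → x⁺ = (2.4958), jump to mode 3
Mode 3: guard c·x = -0.8686 hit at Δt = 1.2974 (t = 5.0812), x⁻ = (0.8686) → reset → x⁺ = (0.5996), jump to mode 1
Mode 1: flow for 1.0669 to horizon, guard not reached → x = (2.6374)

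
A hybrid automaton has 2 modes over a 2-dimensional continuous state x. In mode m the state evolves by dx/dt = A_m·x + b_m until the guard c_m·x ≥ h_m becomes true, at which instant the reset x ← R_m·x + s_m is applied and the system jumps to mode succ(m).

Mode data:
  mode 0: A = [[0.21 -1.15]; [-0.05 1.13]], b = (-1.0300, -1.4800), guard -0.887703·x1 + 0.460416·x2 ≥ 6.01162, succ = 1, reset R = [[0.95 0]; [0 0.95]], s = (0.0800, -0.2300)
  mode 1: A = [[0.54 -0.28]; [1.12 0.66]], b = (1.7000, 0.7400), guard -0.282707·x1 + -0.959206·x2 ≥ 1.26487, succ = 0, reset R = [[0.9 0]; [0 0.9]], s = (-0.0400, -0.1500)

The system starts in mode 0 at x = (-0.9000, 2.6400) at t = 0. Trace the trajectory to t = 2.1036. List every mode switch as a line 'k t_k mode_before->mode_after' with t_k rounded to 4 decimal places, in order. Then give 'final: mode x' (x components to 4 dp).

1 0.6741 0->1
2 1.6793 1->0
final: 0 -6.4506 -0.2217

Mode 0: guard c·x = 6.0116 hit at Δt = 0.6741 (t = 0.6741), x⁻ = (-4.5533, 4.2780) → reset → x⁺ = (-4.2456, 3.8341), jump to mode 1
Mode 1: guard c·x = 1.2649 hit at Δt = 1.0052 (t = 1.6793), x⁻ = (-6.0260, 0.4574) → reset → x⁺ = (-5.4634, 0.2616), jump to mode 0
Mode 0: flow for 0.4243 to horizon, guard not reached → x = (-6.4506, -0.2217)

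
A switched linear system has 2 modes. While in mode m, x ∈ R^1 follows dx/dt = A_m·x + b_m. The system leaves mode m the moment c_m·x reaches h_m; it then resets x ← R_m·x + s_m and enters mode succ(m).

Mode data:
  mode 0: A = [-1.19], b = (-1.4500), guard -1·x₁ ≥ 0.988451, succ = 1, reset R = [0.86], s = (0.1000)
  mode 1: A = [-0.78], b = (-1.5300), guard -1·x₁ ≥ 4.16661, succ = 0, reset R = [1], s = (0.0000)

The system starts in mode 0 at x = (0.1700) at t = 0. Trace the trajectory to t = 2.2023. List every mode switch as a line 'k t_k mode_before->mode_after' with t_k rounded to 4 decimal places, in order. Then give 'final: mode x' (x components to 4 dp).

Mode 0: guard c·x = 0.9885 hit at Δt = 1.5107 (t = 1.5107), x⁻ = (-0.9885) → reset → x⁺ = (-0.7501), jump to mode 1
Mode 1: flow for 0.6916 to horizon, guard not reached → x = (-1.2552)

1 1.5107 0->1
final: 1 -1.2552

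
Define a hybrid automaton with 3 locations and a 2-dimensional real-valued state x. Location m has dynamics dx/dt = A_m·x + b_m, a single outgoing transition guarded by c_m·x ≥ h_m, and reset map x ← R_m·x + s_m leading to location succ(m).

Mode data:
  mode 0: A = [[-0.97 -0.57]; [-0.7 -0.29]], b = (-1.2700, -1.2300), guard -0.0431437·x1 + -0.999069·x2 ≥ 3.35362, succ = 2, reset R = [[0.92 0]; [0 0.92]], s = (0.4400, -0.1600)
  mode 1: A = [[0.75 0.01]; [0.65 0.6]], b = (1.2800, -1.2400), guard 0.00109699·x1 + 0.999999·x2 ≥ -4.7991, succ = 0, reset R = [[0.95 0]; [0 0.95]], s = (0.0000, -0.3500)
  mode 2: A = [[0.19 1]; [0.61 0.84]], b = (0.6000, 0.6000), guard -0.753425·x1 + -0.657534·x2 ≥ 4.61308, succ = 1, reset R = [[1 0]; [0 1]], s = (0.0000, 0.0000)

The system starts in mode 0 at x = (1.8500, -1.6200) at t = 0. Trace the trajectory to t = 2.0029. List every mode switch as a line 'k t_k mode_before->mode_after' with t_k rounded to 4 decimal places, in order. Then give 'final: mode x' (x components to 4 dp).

1 1.4916 0->2
final: 2 -0.5026 -4.4884

Mode 0: guard c·x = 3.3536 hit at Δt = 1.4916 (t = 1.4916), x⁻ = (0.7147, -3.3876) → reset → x⁺ = (1.0975, -3.2766), jump to mode 2
Mode 2: flow for 0.5113 to horizon, guard not reached → x = (-0.5026, -4.4884)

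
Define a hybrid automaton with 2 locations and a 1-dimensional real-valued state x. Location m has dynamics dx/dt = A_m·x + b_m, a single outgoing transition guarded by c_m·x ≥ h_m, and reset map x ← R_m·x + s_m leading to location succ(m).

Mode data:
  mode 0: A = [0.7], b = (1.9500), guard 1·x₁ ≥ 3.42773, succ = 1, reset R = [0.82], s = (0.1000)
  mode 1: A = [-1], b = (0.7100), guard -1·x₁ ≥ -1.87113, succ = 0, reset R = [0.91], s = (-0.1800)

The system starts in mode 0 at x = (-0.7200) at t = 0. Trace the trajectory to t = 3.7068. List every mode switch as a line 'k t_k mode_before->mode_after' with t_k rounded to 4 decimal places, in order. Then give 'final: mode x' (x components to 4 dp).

Mode 0: guard c·x = 3.4277 hit at Δt = 1.5732 (t = 1.5732), x⁻ = (3.4277) → reset → x⁺ = (2.9107), jump to mode 1
Mode 1: guard c·x = -1.8711 hit at Δt = 0.6394 (t = 2.2126), x⁻ = (1.8711) → reset → x⁺ = (1.5227), jump to mode 0
Mode 0: guard c·x = 3.4277 hit at Δt = 0.5231 (t = 2.7357), x⁻ = (3.4277) → reset → x⁺ = (2.9107), jump to mode 1
Mode 1: guard c·x = -1.8711 hit at Δt = 0.6394 (t = 3.3751), x⁻ = (1.8711) → reset → x⁺ = (1.5227), jump to mode 0
Mode 0: flow for 0.3317 to horizon, guard not reached → x = (2.6490)

1 1.5732 0->1
2 2.2126 1->0
3 2.7357 0->1
4 3.3751 1->0
final: 0 2.6490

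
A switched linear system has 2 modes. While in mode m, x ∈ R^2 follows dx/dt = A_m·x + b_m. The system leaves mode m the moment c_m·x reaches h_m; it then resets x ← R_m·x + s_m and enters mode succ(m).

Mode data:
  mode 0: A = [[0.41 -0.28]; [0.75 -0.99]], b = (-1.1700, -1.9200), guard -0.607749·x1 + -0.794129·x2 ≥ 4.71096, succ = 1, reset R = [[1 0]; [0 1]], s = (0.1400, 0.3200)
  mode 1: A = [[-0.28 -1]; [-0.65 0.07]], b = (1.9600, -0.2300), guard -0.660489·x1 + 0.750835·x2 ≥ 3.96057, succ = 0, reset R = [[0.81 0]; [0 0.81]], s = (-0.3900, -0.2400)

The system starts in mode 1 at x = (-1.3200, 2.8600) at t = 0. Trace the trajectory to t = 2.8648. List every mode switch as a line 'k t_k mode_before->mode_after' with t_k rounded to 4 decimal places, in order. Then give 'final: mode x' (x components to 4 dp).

1 0.7266 1->0
2 1.8499 0->1
final: 1 -0.8504 -0.5797

Mode 1: guard c·x = 3.9606 hit at Δt = 0.7266 (t = 0.7266), x⁻ = (-1.9033, 3.6006) → reset → x⁺ = (-1.9317, 2.6765), jump to mode 0
Mode 0: guard c·x = 4.7110 hit at Δt = 1.1233 (t = 1.8499), x⁻ = (-4.7857, -2.2697) → reset → x⁺ = (-4.6457, -1.9497), jump to mode 1
Mode 1: flow for 1.0149 to horizon, guard not reached → x = (-0.8504, -0.5797)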